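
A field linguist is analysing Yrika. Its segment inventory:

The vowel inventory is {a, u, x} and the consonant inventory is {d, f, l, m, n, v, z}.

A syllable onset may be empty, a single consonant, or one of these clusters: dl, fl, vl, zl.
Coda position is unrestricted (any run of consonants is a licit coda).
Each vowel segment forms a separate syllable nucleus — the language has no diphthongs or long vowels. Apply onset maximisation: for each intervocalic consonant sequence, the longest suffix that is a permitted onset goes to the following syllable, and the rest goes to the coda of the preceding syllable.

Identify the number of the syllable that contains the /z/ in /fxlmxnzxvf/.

Nuclei (vowels): x, x, x → 3 syllables.
/x…x/ gap (V1→V2): cluster /lm/ — the longest permitted-onset suffix is /m/; onset = /m/, preceding coda = /l/.
/x…x/ gap (V2→V3): cluster /nz/ — the longest permitted-onset suffix is /z/; onset = /z/, preceding coda = /n/.
Putting it together: fxl.mxn.zxvf.
The /z/ is in the onset of syllable 3 (/zxvf/).

3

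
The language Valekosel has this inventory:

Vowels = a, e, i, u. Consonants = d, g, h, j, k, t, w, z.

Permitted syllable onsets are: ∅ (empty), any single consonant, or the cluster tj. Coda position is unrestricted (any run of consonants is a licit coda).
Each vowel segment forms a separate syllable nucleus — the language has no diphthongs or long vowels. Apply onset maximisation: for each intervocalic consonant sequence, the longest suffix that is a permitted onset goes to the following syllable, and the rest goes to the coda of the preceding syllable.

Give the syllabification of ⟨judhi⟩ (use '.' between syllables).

jud.hi

The vowels are u, i — 2 nuclei, so 2 syllables.
V1 /u/ – V2 /i/: /dh/ — longest licit onset from the right is /h/, leaving /d/ as coda.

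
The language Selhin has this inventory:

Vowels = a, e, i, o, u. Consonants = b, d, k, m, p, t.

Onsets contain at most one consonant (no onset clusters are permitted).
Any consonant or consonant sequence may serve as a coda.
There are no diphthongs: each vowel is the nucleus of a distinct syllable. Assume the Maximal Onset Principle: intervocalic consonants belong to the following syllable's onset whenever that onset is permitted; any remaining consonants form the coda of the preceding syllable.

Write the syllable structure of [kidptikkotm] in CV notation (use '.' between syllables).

The vowels are i, i, o — 3 nuclei, so 3 syllables.
/i…i/ gap (V1→V2): /dpt/ — longest licit onset from the right is /t/, leaving /dp/ as coda.
/i…o/ gap (V2→V3): /kk/ splits as /k/ + /k/ (/k/ is the longest suffix that is a licit onset).
Syllabification: kidp.tik.kotm.
Mapping each syllable to C/V: /kidp/ → CVCC, /tik/ → CVC, /kotm/ → CVCC.

CVCC.CVC.CVCC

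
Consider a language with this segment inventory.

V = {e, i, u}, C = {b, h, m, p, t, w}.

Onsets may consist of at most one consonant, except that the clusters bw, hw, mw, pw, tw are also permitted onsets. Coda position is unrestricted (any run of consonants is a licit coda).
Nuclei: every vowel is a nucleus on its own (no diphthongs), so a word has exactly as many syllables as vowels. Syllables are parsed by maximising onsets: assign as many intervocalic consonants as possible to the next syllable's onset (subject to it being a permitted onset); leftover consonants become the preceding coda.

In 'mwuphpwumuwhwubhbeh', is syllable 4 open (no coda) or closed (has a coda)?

closed

Vowels present: u, u, u, u, e; each is a nucleus, giving 5 syllables.
/u…u/ gap (V1→V2): /phpw/ — longest licit onset from the right is /pw/, leaving /ph/ as coda.
/u…u/ gap (V2→V3): /m/ → onset of the next syllable (single consonants are always licit onsets).
/u…u/ gap (V3→V4): /whw/ splits as /w/ + /hw/ (/hw/ is the longest suffix that is a licit onset).
/u…e/ gap (V4→V5): /bhb/; trying suffixes from longest down, /b/ is the first permitted one, so coda /bh/ | onset /b/.
Putting it together: mwuph.pwu.muw.hwubh.beh.
Syllable 4 is /hwubh/ with coda /bh/, so it is closed.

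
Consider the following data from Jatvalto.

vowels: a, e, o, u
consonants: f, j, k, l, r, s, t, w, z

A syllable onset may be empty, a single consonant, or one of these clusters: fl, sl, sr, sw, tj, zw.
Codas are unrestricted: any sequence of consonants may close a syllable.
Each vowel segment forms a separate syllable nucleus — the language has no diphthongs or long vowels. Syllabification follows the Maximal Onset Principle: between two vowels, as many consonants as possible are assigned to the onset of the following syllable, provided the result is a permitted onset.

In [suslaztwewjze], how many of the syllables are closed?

2

The vowels are u, a, e, e — 4 nuclei, so 4 syllables.
σ1/σ2 boundary: /sl/ is a licit onset in full, so it all attaches to the next syllable.
σ2/σ3 boundary: /ztw/ splits as /zt/ + /w/ (/w/ is the longest suffix that is a licit onset).
σ3/σ4 boundary: /wjz/; trying suffixes from longest down, /z/ is the first permitted one, so coda /wj/ | onset /z/.
So the parse is su.slazt.wewj.ze.
Classifying each syllable: /su/ (open), /slazt/ (closed), /wewj/ (closed), /ze/ (open).
Closed syllables: 2.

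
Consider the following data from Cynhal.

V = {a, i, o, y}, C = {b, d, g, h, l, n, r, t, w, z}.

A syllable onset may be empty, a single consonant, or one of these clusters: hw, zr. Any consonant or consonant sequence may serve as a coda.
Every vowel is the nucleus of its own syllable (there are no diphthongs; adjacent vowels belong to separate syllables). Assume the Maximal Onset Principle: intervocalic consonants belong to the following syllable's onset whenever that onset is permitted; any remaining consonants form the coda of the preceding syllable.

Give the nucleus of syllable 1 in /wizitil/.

Vowels present: i, i, i; each is a nucleus, giving 3 syllables.
The first nucleus (vowel 1 from the left) is /i/.

i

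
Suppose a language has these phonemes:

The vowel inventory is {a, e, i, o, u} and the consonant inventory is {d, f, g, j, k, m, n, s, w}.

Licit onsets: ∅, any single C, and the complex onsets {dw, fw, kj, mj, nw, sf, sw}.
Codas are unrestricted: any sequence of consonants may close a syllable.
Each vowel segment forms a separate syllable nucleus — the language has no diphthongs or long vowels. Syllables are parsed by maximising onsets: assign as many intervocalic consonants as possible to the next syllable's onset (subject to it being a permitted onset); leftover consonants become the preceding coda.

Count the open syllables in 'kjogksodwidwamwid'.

2

The vowels are o, o, i, a, i — 5 nuclei, so 5 syllables.
Between /o/ (V1) and /o/ (V2): /gks/; trying suffixes from longest down, /s/ is the first permitted one, so coda /gk/ | onset /s/.
Between /o/ (V2) and /i/ (V3): /dw/ — entire cluster is a permitted onset → onset /dw/, coda ∅.
Between /i/ (V3) and /a/ (V4): /dw/ is a licit onset in full, so it all attaches to the next syllable.
Between /a/ (V4) and /i/ (V5): /mw/ splits as /m/ + /w/ (/w/ is the longest suffix that is a licit onset).
Putting it together: kjogk.so.dwi.dwam.wid.
Classifying each syllable: /kjogk/ (closed), /so/ (open), /dwi/ (open), /dwam/ (closed), /wid/ (closed).
Open syllables: 2.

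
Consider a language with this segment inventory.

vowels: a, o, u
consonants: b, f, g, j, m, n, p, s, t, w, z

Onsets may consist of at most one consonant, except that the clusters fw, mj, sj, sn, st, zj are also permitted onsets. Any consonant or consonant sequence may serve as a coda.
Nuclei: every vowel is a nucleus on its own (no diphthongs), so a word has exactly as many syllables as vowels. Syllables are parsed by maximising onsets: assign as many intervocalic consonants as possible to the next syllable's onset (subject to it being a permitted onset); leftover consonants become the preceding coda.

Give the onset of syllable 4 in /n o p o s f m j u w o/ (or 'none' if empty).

w

Nuclei (vowels): o, o, u, o → 4 syllables.
Between /o/ (V1) and /o/ (V2): /p/ → onset of the next syllable (single consonants are always licit onsets).
Between /o/ (V2) and /u/ (V3): cluster /sfmj/ — the longest permitted-onset suffix is /mj/; onset = /mj/, preceding coda = /sf/.
Between /u/ (V3) and /o/ (V4): /w/ is a single consonant, so it becomes the next onset.
Syllabification: no.posf.mju.wo.
Syllable 4 is /wo/: onset /w/, nucleus /o/, coda ∅.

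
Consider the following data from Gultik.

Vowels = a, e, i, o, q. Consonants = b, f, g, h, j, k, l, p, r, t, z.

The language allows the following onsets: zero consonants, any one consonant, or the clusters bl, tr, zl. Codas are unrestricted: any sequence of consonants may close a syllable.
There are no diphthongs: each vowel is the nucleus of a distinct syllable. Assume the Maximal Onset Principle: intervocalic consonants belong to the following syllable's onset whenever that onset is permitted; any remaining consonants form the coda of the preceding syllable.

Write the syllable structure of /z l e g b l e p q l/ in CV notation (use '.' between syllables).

Vowels present: e, e, q; each is a nucleus, giving 3 syllables.
/e…e/ gap (V1→V2): /gbl/; trying suffixes from longest down, /bl/ is the first permitted one, so coda /g/ | onset /bl/.
/e…q/ gap (V2→V3): /p/ → onset of the next syllable (single consonants are always licit onsets).
Syllabification: zleg.ble.pql.
Mapping each syllable to C/V: /zleg/ → CCVC, /ble/ → CCV, /pql/ → CVC.

CCVC.CCV.CVC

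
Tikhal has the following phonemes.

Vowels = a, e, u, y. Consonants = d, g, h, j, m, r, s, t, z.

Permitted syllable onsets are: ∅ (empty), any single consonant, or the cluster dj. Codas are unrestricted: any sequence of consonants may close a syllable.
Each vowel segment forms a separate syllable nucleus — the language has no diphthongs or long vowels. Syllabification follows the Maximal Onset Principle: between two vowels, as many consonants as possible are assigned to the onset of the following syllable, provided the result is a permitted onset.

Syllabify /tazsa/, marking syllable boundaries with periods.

taz.sa

Vowels present: a, a; each is a nucleus, giving 2 syllables.
/a…a/ gap (V1→V2): /zs/ splits as /z/ + /s/ (/s/ is the longest suffix that is a licit onset).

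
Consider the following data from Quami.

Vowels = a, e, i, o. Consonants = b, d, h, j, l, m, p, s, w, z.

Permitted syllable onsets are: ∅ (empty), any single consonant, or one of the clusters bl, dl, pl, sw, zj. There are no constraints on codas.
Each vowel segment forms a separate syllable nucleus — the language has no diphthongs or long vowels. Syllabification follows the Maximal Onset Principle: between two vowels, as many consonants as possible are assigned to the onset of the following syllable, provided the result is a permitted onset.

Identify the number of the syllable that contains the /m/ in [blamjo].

Vowels present: a, o; each is a nucleus, giving 2 syllables.
V1 /a/ – V2 /o/: cluster /mj/ — the longest permitted-onset suffix is /j/; onset = /j/, preceding coda = /m/.
Putting it together: blam.jo.
The /m/ is in the coda of syllable 1 (/blam/).

1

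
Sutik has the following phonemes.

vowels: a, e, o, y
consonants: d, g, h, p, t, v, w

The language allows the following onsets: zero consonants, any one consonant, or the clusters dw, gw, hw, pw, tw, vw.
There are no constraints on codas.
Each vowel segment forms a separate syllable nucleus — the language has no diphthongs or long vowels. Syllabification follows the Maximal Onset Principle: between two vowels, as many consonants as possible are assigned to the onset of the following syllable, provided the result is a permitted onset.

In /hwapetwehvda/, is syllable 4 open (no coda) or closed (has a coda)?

Vowels present: a, e, e, a; each is a nucleus, giving 4 syllables.
Between /a/ (V1) and /e/ (V2): /p/ is a single consonant, so it becomes the next onset.
Between /e/ (V2) and /e/ (V3): /tw/ — entire cluster is a permitted onset → onset /tw/, coda ∅.
Between /e/ (V3) and /a/ (V4): /hvd/ — longest licit onset from the right is /d/, leaving /hv/ as coda.
Putting it together: hwa.pe.twehv.da.
Syllable 4 is /da/; it ends in its nucleus with no coda, so it is open.

open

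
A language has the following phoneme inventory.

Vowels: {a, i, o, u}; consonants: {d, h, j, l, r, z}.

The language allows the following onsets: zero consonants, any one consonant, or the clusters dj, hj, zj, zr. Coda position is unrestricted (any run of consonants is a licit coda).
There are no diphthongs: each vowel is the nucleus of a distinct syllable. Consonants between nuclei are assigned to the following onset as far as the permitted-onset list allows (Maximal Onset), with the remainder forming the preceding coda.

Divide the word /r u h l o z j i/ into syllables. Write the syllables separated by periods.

ruh.lo.zji

The vowels are u, o, i — 3 nuclei, so 3 syllables.
/u…o/ gap (V1→V2): /hl/ — longest licit onset from the right is /l/, leaving /h/ as coda.
/o…i/ gap (V2→V3): /zj/ — entire cluster is a permitted onset → onset /zj/, coda ∅.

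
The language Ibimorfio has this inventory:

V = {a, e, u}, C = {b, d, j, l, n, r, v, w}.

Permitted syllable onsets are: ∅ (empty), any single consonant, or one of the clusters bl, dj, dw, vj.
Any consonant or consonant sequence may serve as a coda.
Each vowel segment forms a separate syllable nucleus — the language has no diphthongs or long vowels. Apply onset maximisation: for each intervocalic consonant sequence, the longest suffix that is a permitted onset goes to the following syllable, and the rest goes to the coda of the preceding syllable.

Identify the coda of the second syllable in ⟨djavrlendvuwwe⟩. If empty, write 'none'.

nd

The vowels are a, e, u, e — 4 nuclei, so 4 syllables.
V1 /a/ – V2 /e/: /vrl/ splits as /vr/ + /l/ (/l/ is the longest suffix that is a licit onset).
V2 /e/ – V3 /u/: /ndv/ — longest licit onset from the right is /v/, leaving /nd/ as coda.
V3 /u/ – V4 /e/: cluster /ww/ — the longest permitted-onset suffix is /w/; onset = /w/, preceding coda = /w/.
Syllabification: djavr.lend.vuw.we.
Syllable 2 is /lend/: onset /l/, nucleus /e/, coda /nd/.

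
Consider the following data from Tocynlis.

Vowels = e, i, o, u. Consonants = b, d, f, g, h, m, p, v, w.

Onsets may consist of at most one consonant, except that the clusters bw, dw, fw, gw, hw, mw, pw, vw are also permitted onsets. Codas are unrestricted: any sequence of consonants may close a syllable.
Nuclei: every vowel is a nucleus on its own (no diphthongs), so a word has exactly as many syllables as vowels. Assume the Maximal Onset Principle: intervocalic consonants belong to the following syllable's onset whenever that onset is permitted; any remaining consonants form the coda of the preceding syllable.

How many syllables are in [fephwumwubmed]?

Nuclei (vowels): e, u, u, e → 4 syllables.

4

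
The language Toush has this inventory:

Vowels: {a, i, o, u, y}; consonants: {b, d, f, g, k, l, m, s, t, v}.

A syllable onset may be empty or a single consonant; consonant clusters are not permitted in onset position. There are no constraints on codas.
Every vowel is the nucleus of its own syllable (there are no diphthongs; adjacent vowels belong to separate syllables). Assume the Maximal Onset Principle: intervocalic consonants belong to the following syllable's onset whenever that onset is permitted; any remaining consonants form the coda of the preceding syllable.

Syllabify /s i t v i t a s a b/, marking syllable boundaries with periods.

sit.vi.ta.sab

Nuclei (vowels): i, i, a, a → 4 syllables.
σ1/σ2 boundary: /tv/; trying suffixes from longest down, /v/ is the first permitted one, so coda /t/ | onset /v/.
σ2/σ3 boundary: /t/ is a single consonant, so it becomes the next onset.
σ3/σ4 boundary: just /s/ — single C goes to the following onset.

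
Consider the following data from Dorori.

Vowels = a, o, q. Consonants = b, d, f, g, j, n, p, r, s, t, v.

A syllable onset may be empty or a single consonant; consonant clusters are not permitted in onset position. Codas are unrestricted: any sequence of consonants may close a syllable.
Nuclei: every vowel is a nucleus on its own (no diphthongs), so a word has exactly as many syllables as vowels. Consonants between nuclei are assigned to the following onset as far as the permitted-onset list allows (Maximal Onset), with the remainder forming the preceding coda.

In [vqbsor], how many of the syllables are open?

Nuclei (vowels): q, o → 2 syllables.
σ1/σ2 boundary: /bs/; trying suffixes from longest down, /s/ is the first permitted one, so coda /b/ | onset /s/.
Putting it together: vqb.sor.
Classifying each syllable: /vqb/ (closed), /sor/ (closed).
Open syllables: 0.

0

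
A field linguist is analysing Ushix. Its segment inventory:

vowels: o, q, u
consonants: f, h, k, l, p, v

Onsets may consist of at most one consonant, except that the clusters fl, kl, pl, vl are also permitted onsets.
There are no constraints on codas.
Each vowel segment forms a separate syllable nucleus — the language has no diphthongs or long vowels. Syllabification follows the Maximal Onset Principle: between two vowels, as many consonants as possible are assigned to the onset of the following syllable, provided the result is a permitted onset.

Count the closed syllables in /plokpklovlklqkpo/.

The vowels are o, o, q, o — 4 nuclei, so 4 syllables.
V1 /o/ – V2 /o/: cluster /kpkl/ — the longest permitted-onset suffix is /kl/; onset = /kl/, preceding coda = /kp/.
V2 /o/ – V3 /q/: cluster /vlkl/ — the longest permitted-onset suffix is /kl/; onset = /kl/, preceding coda = /vl/.
V3 /q/ – V4 /o/: /kp/ splits as /k/ + /p/ (/p/ is the longest suffix that is a licit onset).
Syllabification: plokp.klovl.klqk.po.
Classifying each syllable: /plokp/ (closed), /klovl/ (closed), /klqk/ (closed), /po/ (open).
Closed syllables: 3.

3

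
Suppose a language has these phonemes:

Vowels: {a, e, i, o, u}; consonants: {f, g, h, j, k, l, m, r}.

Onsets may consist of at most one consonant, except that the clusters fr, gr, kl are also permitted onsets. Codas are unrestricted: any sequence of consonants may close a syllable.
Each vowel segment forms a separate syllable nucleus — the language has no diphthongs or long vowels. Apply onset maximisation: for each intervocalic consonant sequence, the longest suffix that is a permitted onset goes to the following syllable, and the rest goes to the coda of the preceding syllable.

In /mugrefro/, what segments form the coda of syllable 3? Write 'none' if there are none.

Vowels present: u, e, o; each is a nucleus, giving 3 syllables.
Between /u/ (V1) and /e/ (V2): cluster /gr/ — /gr/ is itself a permitted onset, so the whole cluster goes right; preceding coda = ∅.
Between /e/ (V2) and /o/ (V3): /fr/ — entire cluster is a permitted onset → onset /fr/, coda ∅.
So the parse is mu.gre.fro.
Syllable 3 is /fro/: onset /fr/, nucleus /o/, coda ∅.

none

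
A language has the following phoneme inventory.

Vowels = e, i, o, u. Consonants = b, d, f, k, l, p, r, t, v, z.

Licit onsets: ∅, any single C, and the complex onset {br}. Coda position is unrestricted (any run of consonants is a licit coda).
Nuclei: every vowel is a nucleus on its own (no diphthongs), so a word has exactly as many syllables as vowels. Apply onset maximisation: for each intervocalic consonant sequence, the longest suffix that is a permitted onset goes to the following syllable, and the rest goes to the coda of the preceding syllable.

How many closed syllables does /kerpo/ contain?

1

The vowels are e, o — 2 nuclei, so 2 syllables.
V1 /e/ – V2 /o/: cluster /rp/ — the longest permitted-onset suffix is /p/; onset = /p/, preceding coda = /r/.
So the parse is ker.po.
Classifying each syllable: /ker/ (closed), /po/ (open).
Closed syllables: 1.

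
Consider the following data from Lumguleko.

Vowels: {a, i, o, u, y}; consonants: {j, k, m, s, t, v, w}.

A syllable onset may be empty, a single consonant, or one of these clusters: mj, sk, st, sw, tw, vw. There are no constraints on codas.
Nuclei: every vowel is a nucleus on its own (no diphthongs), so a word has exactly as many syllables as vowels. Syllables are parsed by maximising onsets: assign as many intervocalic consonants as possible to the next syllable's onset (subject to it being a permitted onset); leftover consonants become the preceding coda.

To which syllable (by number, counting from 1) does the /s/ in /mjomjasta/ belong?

Vowels present: o, a, a; each is a nucleus, giving 3 syllables.
σ1/σ2 boundary: cluster /mj/ — /mj/ is itself a permitted onset, so the whole cluster goes right; preceding coda = ∅.
σ2/σ3 boundary: /st/ — entire cluster is a permitted onset → onset /st/, coda ∅.
So the parse is mjo.mja.sta.
The /s/ is in the onset of syllable 3 (/sta/).

3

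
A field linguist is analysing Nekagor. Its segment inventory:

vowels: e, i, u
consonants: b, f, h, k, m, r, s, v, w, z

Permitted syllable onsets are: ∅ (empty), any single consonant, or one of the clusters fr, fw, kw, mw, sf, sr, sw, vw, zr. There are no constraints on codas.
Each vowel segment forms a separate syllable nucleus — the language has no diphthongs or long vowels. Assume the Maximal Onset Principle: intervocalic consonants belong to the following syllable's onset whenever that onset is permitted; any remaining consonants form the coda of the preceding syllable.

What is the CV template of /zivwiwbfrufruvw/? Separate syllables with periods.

CV.CCVCC.CCV.CCVCC

Nuclei (vowels): i, i, u, u → 4 syllables.
V1 /i/ – V2 /i/: /vw/ is a licit onset in full, so it all attaches to the next syllable.
V2 /i/ – V3 /u/: /wbfr/; trying suffixes from longest down, /fr/ is the first permitted one, so coda /wb/ | onset /fr/.
V3 /u/ – V4 /u/: cluster /fr/ — /fr/ is itself a permitted onset, so the whole cluster goes right; preceding coda = ∅.
Result: zi.vwiwb.fru.fruvw.
Mapping each syllable to C/V: /zi/ → CV, /vwiwb/ → CCVCC, /fru/ → CCV, /fruvw/ → CCVCC.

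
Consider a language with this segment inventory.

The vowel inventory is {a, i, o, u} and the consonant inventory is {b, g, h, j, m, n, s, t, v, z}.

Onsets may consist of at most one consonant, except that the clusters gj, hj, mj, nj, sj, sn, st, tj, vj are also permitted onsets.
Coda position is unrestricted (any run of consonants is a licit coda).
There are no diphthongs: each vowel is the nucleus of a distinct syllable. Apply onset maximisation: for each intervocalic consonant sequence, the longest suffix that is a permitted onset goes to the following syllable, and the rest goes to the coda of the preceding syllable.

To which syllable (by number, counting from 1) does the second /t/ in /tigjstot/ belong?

Nuclei (vowels): i, o → 2 syllables.
/i…o/ gap (V1→V2): /gjst/ splits as /gj/ + /st/ (/st/ is the longest suffix that is a licit onset).
Putting it together: tigj.stot.
The second /t/ is in the onset of syllable 2 (/stot/).

2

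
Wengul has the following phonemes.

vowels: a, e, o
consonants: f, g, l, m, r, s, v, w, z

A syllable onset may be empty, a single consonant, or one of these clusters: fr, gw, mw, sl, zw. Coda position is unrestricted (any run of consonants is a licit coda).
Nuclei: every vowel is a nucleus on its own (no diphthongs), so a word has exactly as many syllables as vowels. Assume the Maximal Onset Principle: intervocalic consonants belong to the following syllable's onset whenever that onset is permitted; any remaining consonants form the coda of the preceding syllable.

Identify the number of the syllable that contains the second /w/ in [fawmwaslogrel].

Nuclei (vowels): a, a, o, e → 4 syllables.
σ1/σ2 boundary: /wmw/ splits as /w/ + /mw/ (/mw/ is the longest suffix that is a licit onset).
σ2/σ3 boundary: /sl/ is a licit onset in full, so it all attaches to the next syllable.
σ3/σ4 boundary: /gr/ splits as /g/ + /r/ (/r/ is the longest suffix that is a licit onset).
Result: faw.mwa.slog.rel.
The second /w/ is in the onset of syllable 2 (/mwa/).

2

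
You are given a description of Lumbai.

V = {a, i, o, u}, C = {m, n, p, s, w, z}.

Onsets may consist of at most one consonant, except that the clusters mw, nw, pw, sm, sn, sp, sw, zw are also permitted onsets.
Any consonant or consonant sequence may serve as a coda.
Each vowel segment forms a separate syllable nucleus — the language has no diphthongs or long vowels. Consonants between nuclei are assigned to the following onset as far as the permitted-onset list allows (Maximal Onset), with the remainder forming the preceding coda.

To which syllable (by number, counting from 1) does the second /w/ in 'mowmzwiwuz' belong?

2

Vowels present: o, i, u; each is a nucleus, giving 3 syllables.
Between /o/ (V1) and /i/ (V2): /wmzw/ splits as /wm/ + /zw/ (/zw/ is the longest suffix that is a licit onset).
Between /i/ (V2) and /u/ (V3): just /w/ — single C goes to the following onset.
Putting it together: mowm.zwi.wuz.
The second /w/ is in the onset of syllable 2 (/zwi/).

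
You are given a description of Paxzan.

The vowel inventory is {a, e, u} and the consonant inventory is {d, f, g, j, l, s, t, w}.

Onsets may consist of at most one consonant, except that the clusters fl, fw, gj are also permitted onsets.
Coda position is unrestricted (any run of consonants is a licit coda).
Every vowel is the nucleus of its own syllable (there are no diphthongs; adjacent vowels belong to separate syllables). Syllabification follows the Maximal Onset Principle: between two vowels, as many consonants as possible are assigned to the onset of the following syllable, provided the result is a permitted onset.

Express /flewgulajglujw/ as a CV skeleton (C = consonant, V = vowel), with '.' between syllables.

Nuclei (vowels): e, u, a, u → 4 syllables.
σ1/σ2 boundary: /wg/; trying suffixes from longest down, /g/ is the first permitted one, so coda /w/ | onset /g/.
σ2/σ3 boundary: /l/ is a single consonant, so it becomes the next onset.
σ3/σ4 boundary: cluster /jgl/ — the longest permitted-onset suffix is /l/; onset = /l/, preceding coda = /jg/.
So the parse is flew.gu.lajg.lujw.
Mapping each syllable to C/V: /flew/ → CCVC, /gu/ → CV, /lajg/ → CVCC, /lujw/ → CVCC.

CCVC.CV.CVCC.CVCC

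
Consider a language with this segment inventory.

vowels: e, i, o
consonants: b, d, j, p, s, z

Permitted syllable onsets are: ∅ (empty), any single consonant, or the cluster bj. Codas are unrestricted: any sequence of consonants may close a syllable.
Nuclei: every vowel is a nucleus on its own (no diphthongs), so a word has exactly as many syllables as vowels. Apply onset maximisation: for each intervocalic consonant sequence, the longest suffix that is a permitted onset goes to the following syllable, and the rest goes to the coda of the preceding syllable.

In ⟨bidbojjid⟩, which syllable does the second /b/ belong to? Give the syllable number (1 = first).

Nuclei (vowels): i, o, i → 3 syllables.
σ1/σ2 boundary: /db/; trying suffixes from longest down, /b/ is the first permitted one, so coda /d/ | onset /b/.
σ2/σ3 boundary: /jj/ splits as /j/ + /j/ (/j/ is the longest suffix that is a licit onset).
Syllabification: bid.boj.jid.
The second /b/ is in the onset of syllable 2 (/boj/).

2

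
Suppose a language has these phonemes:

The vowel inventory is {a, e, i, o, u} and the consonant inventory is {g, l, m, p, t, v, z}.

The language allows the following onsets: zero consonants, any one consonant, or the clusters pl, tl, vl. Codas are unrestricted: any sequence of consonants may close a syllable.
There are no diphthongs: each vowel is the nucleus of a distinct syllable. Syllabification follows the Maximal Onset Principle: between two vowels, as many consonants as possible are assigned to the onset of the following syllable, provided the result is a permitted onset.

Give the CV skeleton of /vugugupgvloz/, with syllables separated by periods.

Nuclei (vowels): u, u, u, o → 4 syllables.
/u…u/ gap (V1→V2): /g/ is a single consonant, so it becomes the next onset.
/u…u/ gap (V2→V3): /g/ is a single consonant, so it becomes the next onset.
/u…o/ gap (V3→V4): /pgvl/; trying suffixes from longest down, /vl/ is the first permitted one, so coda /pg/ | onset /vl/.
Syllabification: vu.gu.gupg.vloz.
Mapping each syllable to C/V: /vu/ → CV, /gu/ → CV, /gupg/ → CVCC, /vloz/ → CCVC.

CV.CV.CVCC.CCVC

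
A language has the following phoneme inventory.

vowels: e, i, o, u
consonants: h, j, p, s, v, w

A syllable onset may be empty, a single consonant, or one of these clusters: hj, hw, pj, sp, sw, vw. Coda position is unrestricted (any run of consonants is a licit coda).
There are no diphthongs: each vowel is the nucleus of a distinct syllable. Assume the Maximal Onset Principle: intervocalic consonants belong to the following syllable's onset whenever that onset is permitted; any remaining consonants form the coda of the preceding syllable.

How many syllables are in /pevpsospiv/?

Nuclei (vowels): e, o, i → 3 syllables.

3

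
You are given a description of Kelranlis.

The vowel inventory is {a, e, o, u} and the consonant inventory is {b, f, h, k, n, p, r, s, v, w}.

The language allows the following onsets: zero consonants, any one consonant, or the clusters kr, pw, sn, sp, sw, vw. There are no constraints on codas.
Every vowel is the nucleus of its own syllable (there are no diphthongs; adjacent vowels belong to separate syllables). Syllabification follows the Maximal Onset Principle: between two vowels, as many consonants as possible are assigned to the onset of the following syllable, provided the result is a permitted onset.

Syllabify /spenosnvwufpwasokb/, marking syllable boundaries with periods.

spe.nosn.vwuf.pwa.sokb

Nuclei (vowels): e, o, u, a, o → 5 syllables.
/e…o/ gap (V1→V2): /n/ → onset of the next syllable (single consonants are always licit onsets).
/o…u/ gap (V2→V3): cluster /snvw/ — the longest permitted-onset suffix is /vw/; onset = /vw/, preceding coda = /sn/.
/u…a/ gap (V3→V4): /fpw/; trying suffixes from longest down, /pw/ is the first permitted one, so coda /f/ | onset /pw/.
/a…o/ gap (V4→V5): /s/ → onset of the next syllable (single consonants are always licit onsets).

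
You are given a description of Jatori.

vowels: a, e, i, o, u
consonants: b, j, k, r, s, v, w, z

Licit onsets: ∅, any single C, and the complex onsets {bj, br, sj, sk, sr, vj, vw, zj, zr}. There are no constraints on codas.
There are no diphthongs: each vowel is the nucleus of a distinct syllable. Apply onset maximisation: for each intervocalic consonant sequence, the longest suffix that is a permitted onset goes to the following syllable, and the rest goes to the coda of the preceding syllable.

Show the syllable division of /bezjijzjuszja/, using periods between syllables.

be.zjij.zjus.zja

The vowels are e, i, u, a — 4 nuclei, so 4 syllables.
σ1/σ2 boundary: cluster /zj/ — /zj/ is itself a permitted onset, so the whole cluster goes right; preceding coda = ∅.
σ2/σ3 boundary: /jzj/ splits as /j/ + /zj/ (/zj/ is the longest suffix that is a licit onset).
σ3/σ4 boundary: cluster /szj/ — the longest permitted-onset suffix is /zj/; onset = /zj/, preceding coda = /s/.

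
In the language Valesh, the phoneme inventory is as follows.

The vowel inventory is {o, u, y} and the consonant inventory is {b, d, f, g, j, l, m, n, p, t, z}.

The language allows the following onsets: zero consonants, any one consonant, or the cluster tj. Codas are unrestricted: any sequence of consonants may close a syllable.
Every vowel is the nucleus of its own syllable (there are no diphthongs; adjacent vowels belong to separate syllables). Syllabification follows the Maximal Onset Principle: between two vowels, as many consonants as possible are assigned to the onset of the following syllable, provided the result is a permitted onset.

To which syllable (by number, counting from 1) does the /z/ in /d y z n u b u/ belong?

1

Nuclei (vowels): y, u, u → 3 syllables.
/y…u/ gap (V1→V2): /zn/ — longest licit onset from the right is /n/, leaving /z/ as coda.
/u…u/ gap (V2→V3): /b/ is a single consonant, so it becomes the next onset.
Syllabification: dyz.nu.bu.
The /z/ is in the coda of syllable 1 (/dyz/).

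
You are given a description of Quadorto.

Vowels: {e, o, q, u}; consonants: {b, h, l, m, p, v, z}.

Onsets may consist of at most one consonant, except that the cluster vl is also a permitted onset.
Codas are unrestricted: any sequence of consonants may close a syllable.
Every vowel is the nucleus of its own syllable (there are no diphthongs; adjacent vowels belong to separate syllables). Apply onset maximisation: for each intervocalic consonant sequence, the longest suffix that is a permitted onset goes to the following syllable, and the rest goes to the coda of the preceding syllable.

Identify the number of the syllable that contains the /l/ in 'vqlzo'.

1

Vowels present: q, o; each is a nucleus, giving 2 syllables.
V1 /q/ – V2 /o/: /lz/ — longest licit onset from the right is /z/, leaving /l/ as coda.
So the parse is vql.zo.
The /l/ is in the coda of syllable 1 (/vql/).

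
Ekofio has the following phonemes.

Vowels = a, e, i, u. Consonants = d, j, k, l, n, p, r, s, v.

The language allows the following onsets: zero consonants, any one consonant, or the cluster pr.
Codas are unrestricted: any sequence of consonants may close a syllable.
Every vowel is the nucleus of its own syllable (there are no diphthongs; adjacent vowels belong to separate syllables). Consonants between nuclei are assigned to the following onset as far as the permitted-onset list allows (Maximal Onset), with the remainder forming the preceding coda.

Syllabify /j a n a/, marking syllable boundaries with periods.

Nuclei (vowels): a, a → 2 syllables.
V1 /a/ – V2 /a/: /n/ is a single consonant, so it becomes the next onset.

ja.na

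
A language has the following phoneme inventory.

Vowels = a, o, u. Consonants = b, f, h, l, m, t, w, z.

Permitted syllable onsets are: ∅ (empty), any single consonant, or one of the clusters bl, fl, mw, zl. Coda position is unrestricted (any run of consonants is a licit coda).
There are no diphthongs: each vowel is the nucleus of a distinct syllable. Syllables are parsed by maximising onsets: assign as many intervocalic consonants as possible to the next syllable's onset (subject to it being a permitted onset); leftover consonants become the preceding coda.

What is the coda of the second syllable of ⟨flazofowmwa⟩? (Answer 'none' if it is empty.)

none

Nuclei (vowels): a, o, o, a → 4 syllables.
σ1/σ2 boundary: /z/ is a single consonant, so it becomes the next onset.
σ2/σ3 boundary: just /f/ — single C goes to the following onset.
σ3/σ4 boundary: /wmw/ splits as /w/ + /mw/ (/mw/ is the longest suffix that is a licit onset).
So the parse is fla.zo.fow.mwa.
Syllable 2 is /zo/: onset /z/, nucleus /o/, coda ∅.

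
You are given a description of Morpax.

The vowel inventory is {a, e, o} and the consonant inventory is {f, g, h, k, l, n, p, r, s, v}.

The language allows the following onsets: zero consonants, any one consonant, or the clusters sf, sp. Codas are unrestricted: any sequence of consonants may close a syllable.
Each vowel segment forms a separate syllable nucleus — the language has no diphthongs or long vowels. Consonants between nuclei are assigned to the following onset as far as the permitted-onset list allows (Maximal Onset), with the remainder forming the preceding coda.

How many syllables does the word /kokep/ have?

The vowels are o, e — 2 nuclei, so 2 syllables.

2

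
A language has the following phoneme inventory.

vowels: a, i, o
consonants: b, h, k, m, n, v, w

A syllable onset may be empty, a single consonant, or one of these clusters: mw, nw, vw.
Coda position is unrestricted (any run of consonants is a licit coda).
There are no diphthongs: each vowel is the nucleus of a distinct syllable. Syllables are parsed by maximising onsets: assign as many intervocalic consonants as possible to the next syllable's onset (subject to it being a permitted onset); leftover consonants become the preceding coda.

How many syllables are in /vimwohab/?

Nuclei (vowels): i, o, a → 3 syllables.

3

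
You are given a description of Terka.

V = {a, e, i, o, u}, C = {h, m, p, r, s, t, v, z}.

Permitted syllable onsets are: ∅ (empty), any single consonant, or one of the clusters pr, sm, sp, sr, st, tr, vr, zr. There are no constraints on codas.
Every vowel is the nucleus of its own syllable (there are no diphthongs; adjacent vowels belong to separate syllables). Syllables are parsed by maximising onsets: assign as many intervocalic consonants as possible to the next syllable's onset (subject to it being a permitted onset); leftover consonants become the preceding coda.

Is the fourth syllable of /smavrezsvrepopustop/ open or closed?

open

Vowels present: a, e, e, o, u, o; each is a nucleus, giving 6 syllables.
Between /a/ (V1) and /e/ (V2): cluster /vr/ — /vr/ is itself a permitted onset, so the whole cluster goes right; preceding coda = ∅.
Between /e/ (V2) and /e/ (V3): /zsvr/ — longest licit onset from the right is /vr/, leaving /zs/ as coda.
Between /e/ (V3) and /o/ (V4): /p/ → onset of the next syllable (single consonants are always licit onsets).
Between /o/ (V4) and /u/ (V5): /p/ is a single consonant, so it becomes the next onset.
Between /u/ (V5) and /o/ (V6): /st/ — entire cluster is a permitted onset → onset /st/, coda ∅.
So the parse is sma.vrezs.vre.po.pu.stop.
Syllable 4 is /po/; it ends in its nucleus with no coda, so it is open.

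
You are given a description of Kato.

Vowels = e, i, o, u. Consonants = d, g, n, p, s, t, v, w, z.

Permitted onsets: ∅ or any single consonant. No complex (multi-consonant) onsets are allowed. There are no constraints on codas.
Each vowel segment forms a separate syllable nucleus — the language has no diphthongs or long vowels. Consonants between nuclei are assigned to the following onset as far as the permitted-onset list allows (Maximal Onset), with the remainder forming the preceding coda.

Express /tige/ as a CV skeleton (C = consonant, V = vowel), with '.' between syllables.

CV.CV

Nuclei (vowels): i, e → 2 syllables.
Between /i/ (V1) and /e/ (V2): /g/ is a single consonant, so it becomes the next onset.
Result: ti.ge.
Mapping each syllable to C/V: /ti/ → CV, /ge/ → CV.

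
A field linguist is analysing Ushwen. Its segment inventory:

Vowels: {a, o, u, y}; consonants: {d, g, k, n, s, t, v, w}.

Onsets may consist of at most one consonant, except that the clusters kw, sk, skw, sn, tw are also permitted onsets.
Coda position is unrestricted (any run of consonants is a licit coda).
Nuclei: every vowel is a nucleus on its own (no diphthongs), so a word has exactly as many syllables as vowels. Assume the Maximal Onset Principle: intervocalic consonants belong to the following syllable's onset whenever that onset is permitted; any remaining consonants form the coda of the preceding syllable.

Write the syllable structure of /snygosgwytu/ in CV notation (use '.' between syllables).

The vowels are y, o, y, u — 4 nuclei, so 4 syllables.
V1 /y/ – V2 /o/: /g/ is a single consonant, so it becomes the next onset.
V2 /o/ – V3 /y/: /sgw/; trying suffixes from longest down, /w/ is the first permitted one, so coda /sg/ | onset /w/.
V3 /y/ – V4 /u/: /t/ → onset of the next syllable (single consonants are always licit onsets).
Putting it together: sny.gosg.wy.tu.
Mapping each syllable to C/V: /sny/ → CCV, /gosg/ → CVCC, /wy/ → CV, /tu/ → CV.

CCV.CVCC.CV.CV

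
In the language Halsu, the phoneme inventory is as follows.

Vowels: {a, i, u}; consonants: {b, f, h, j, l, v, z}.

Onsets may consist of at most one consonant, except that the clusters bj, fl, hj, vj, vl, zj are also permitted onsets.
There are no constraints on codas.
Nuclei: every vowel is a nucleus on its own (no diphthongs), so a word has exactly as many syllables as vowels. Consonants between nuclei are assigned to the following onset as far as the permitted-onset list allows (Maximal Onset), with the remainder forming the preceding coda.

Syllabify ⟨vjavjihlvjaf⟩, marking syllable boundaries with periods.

vja.vjihl.vjaf

Nuclei (vowels): a, i, a → 3 syllables.
V1 /a/ – V2 /i/: /vj/ is a licit onset in full, so it all attaches to the next syllable.
V2 /i/ – V3 /a/: /hlvj/; trying suffixes from longest down, /vj/ is the first permitted one, so coda /hl/ | onset /vj/.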